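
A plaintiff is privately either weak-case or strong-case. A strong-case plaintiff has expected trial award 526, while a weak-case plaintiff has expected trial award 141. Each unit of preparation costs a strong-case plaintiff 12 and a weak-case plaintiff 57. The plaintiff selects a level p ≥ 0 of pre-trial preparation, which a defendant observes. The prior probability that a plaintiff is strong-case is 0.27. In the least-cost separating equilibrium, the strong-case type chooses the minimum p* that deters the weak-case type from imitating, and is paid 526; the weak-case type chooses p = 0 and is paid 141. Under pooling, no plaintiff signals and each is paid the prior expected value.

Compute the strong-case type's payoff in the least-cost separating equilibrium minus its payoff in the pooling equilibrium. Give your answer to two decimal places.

Least-cost separating signal: p* solves 141 = 526 − 57·p*, so p* = (526 − 141)/57 ≈ 6.7544.
Strong-case type's separating payoff: 526 − 12 × p* = 526 − 12 × (526 − 141)/57 = 526 − 4620/57 ≈ 444.9474.
Pooling payoff: 0.27 × 526 + 0.73 × 141 = 244.95.
Difference: 444.9474 − 244.95 = 199.9974, i.e. 200.00 to two decimal places.
The strong-case type prefers to separate.

200.00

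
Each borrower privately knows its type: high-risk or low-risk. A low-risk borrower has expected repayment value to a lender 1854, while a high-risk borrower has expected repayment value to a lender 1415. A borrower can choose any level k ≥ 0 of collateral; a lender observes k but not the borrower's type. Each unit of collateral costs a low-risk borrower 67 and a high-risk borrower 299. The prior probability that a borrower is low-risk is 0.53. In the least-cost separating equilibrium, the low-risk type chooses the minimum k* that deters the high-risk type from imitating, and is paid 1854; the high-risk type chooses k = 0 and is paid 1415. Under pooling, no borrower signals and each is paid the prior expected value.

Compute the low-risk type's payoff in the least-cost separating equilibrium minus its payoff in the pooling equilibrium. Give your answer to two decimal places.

107.96

Least-cost separating signal: k* solves 1415 = 1854 − 299·k*, so k* = (1854 − 1415)/299 ≈ 1.4682.
Low-risk type's separating payoff: 1854 − 67 × k* = 1854 − 67 × (1854 − 1415)/299 = 1854 − 29413/299 ≈ 1755.6288.
Pooling payoff: 0.53 × 1854 + 0.47 × 1415 = 1647.67.
Difference: 1755.6288 − 1647.67 = 107.9588, i.e. 107.96 to two decimal places.
The low-risk type prefers to separate.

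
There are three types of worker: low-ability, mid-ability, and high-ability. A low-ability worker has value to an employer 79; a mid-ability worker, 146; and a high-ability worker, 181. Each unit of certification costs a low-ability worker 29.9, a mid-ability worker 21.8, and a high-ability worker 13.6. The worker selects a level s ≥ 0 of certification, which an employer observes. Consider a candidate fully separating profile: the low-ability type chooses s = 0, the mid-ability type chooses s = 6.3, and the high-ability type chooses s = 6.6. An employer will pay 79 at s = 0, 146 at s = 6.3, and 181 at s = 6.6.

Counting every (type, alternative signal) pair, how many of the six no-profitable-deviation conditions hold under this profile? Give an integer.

Low-ability (own payoff 79): to s=6.3 gives 146 − 29.9×6.3 = -42.37 → no gain ✓; to s=6.6 gives 181 − 29.9×6.6 = -16.34 → no gain ✓.
High-ability (own payoff 181 − 13.6×6.6 = 91.24): to s=0 gives 79 → no gain ✓; to s=6.3 gives 146 − 13.6×6.3 = 60.32 → no gain ✓.
Mid-ability (own payoff 146 − 21.8×6.3 = 8.66): to s=0 gives 79 → profitable ✗; to s=6.6 gives 181 − 21.8×6.6 = 37.12 → profitable ✗.
4 of the 6 constraints hold; not an equilibrium.

4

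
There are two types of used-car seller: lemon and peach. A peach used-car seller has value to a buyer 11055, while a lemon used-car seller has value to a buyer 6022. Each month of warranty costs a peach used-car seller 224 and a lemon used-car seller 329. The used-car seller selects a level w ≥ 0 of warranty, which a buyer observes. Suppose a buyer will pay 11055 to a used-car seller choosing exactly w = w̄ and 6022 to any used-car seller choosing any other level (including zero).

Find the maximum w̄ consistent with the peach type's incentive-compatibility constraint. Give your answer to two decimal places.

Choosing w̄ yields the peach type 11055 − 224·w̄; choosing zero yields 6022.
The peach type is indifferent at 11055 − 224·w̄ = 6022, i.e. w̄ = (11055 − 6022) / 224 ≈ 22.47.
For any w̄ above 22.47 the peach type would rather pool at zero, so separation collapses.

22.47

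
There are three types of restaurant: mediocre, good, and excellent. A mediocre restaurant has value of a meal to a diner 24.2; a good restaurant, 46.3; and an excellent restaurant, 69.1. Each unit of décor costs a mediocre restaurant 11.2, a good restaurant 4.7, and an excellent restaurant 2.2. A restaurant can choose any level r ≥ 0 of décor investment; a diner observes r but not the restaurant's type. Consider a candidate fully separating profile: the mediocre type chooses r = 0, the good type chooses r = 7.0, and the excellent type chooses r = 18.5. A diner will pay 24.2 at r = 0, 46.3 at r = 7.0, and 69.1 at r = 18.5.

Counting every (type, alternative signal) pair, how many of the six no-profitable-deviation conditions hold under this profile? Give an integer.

4

Good (own payoff 46.3 − 4.7×7.0 = 13.4): to r=0 gives 24.2 → profitable ✗; to r=18.5 gives 69.1 − 4.7×18.5 = -17.85 → no gain ✓.
Excellent (own payoff 69.1 − 2.2×18.5 = 28.4): to r=0 gives 24.2 → no gain ✓; to r=7.0 gives 46.3 − 2.2×7.0 = 30.9 → profitable ✗.
Mediocre (own payoff 24.2): to r=7.0 gives 46.3 − 11.2×7.0 = -32.1 → no gain ✓; to r=18.5 gives 69.1 − 11.2×18.5 = -138.1 → no gain ✓.
4 of the 6 constraints hold; not an equilibrium.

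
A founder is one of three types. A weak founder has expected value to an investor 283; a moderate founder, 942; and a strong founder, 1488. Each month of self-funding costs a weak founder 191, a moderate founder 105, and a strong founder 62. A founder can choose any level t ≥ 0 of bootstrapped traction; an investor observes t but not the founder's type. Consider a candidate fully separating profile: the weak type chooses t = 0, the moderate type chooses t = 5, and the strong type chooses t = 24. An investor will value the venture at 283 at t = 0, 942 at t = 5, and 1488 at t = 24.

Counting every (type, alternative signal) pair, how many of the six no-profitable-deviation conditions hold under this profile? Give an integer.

4

Moderate (own payoff 942 − 105×5 = 417): to t=0 gives 283 → no gain ✓; to t=24 gives 1488 − 105×24 = -1032 → no gain ✓.
Weak (own payoff 283): to t=5 gives 942 − 191×5 = -13 → no gain ✓; to t=24 gives 1488 − 191×24 = -3096 → no gain ✓.
Strong (own payoff 1488 − 62×24 = 0): to t=0 gives 283 → profitable ✗; to t=5 gives 942 − 62×5 = 632 → profitable ✗.
4 of the 6 constraints hold; not an equilibrium.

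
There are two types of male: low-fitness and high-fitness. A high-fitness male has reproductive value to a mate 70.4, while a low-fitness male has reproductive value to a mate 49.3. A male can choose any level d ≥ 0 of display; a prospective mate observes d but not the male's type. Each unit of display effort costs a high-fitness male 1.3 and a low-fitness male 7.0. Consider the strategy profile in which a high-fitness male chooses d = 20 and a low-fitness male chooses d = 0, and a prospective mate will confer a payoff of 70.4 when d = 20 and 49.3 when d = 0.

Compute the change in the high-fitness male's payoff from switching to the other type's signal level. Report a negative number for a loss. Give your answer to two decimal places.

Playing d = 20 the high-fitness male receives 70.4 − 1.3 × 20 = 44.4.
Deviating to d = 0 yields 49.3 instead.
Gain from deviating: 49.3 − 44.4 = 4.90.
The gain is positive, so the high-fitness type's incentive-compatibility constraint is violated — this profile is not a separating equilibrium.

4.90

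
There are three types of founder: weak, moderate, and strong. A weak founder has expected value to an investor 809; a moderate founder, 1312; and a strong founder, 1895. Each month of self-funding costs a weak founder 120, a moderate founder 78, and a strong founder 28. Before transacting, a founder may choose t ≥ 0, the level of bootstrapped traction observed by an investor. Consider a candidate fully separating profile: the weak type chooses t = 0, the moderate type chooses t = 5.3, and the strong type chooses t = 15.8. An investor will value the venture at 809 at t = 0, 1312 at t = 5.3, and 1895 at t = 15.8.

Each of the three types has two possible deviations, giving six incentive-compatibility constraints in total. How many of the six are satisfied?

Weak (own payoff 809): to t=5.3 gives 1312 − 120×5.3 = 676 → no gain ✓; to t=15.8 gives 1895 − 120×15.8 = -1 → no gain ✓.
Moderate (own payoff 1312 − 78×5.3 = 898.6): to t=0 gives 809 → no gain ✓; to t=15.8 gives 1895 − 78×15.8 = 662.6 → no gain ✓.
Strong (own payoff 1895 − 28×15.8 = 1452.6): to t=0 gives 809 → no gain ✓; to t=5.3 gives 1312 − 28×5.3 = 1163.6 → no gain ✓.
6 of the 6 constraints hold; this profile is a separating equilibrium.

6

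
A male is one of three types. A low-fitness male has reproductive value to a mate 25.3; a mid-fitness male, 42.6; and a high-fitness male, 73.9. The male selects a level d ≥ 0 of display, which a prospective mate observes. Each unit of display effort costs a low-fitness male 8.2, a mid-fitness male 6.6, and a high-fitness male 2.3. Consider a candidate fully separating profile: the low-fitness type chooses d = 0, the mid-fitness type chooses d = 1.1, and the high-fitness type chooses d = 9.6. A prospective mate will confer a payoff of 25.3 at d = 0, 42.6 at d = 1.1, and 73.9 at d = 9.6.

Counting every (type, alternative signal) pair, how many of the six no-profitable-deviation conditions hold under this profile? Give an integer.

High-fitness (own payoff 73.9 − 2.3×9.6 = 51.82): to d=0 gives 25.3 → no gain ✓; to d=1.1 gives 42.6 − 2.3×1.1 = 40.07 → no gain ✓.
Mid-fitness (own payoff 42.6 − 6.6×1.1 = 35.34): to d=0 gives 25.3 → no gain ✓; to d=9.6 gives 73.9 − 6.6×9.6 = 10.54 → no gain ✓.
Low-fitness (own payoff 25.3): to d=1.1 gives 42.6 − 8.2×1.1 = 33.58 → profitable ✗; to d=9.6 gives 73.9 − 8.2×9.6 = -4.82 → no gain ✓.
5 of the 6 constraints hold; not an equilibrium.

5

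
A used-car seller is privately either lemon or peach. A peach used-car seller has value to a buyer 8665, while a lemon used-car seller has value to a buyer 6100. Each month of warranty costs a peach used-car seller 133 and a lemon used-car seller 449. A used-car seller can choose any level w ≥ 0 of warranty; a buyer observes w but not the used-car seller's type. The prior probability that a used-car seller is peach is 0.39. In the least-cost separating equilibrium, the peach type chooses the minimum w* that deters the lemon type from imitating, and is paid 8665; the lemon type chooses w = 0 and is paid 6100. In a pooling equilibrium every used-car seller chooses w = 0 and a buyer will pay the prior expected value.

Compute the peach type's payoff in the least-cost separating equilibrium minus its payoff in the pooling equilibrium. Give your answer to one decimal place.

804.9

Least-cost separating signal: w* solves 6100 = 8665 − 449·w*, so w* = (8665 − 6100)/449 ≈ 5.7127.
Peach type's separating payoff: 8665 − 133 × w* = 8665 − 133 × (8665 − 6100)/449 = 8665 − 341145/449 ≈ 7905.212.
Pooling payoff: 0.39 × 8665 + 0.61 × 6100 = 7100.35.
Difference: 7905.212 − 7100.35 = 804.862, i.e. 804.9 to one decimal place.
The peach type prefers to separate.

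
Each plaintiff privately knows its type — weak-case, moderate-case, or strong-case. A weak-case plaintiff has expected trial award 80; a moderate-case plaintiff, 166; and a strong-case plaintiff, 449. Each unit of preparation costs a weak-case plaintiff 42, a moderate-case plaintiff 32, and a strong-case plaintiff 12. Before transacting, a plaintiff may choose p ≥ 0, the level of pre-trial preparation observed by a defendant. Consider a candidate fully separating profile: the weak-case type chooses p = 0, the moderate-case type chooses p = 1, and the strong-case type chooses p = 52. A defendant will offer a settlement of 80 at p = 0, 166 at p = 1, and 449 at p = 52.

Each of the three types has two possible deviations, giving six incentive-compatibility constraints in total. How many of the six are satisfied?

3

Moderate-case (own payoff 166 − 32×1 = 134): to p=0 gives 80 → no gain ✓; to p=52 gives 449 − 32×52 = -1215 → no gain ✓.
Strong-case (own payoff 449 − 12×52 = -175): to p=0 gives 80 → profitable ✗; to p=1 gives 166 − 12×1 = 154 → profitable ✗.
Weak-case (own payoff 80): to p=1 gives 166 − 42×1 = 124 → profitable ✗; to p=52 gives 449 − 42×52 = -1735 → no gain ✓.
3 of the 6 constraints hold; not an equilibrium.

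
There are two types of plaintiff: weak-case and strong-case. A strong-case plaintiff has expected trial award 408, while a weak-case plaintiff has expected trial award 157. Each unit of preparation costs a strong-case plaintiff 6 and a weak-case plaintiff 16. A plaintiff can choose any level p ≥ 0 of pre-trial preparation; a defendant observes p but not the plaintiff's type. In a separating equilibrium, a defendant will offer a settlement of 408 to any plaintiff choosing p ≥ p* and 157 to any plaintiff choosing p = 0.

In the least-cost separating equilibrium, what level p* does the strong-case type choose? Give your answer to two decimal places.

A weak-case plaintiff choosing p = 0 receives 157.
Imitating at p* instead would pay 408 at cost 16·p*, netting 408 − 16·p*.
Indifference: 157 = 408 − 16·p*, so p* = (408 − 157) / 16 ≈ 15.69.
This is the weak-case type's binding incentive-compatibility constraint; any p ≥ 15.69 sustains separation on that side.

15.69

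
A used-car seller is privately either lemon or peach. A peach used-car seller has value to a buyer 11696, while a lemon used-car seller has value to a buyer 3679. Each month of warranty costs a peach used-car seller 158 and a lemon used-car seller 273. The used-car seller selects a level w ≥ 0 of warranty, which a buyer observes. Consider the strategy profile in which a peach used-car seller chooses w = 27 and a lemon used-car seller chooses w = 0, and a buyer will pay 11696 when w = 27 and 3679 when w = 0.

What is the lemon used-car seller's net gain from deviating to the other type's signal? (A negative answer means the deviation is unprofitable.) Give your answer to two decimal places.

Playing w = 0 the lemon used-car seller receives 3679.
Deviating to w = 27 brings payment 11696 at cost 273 × 27 = 7371, netting 4325.
Gain from deviating: 4325 − 3679 = 646.00.
The gain is positive, so the lemon type's incentive-compatibility constraint is violated — this profile is not a separating equilibrium.

646.00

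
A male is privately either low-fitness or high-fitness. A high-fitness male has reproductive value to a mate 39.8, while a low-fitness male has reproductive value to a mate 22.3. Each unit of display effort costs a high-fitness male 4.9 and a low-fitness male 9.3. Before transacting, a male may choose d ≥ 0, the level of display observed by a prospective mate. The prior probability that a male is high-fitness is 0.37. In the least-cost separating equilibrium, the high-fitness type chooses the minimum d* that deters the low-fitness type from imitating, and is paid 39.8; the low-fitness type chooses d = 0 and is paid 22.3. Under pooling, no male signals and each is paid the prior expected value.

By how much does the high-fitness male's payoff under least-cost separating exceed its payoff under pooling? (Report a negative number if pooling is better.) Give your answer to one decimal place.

1.8

Least-cost separating signal: d* solves 22.3 = 39.8 − 9.3·d*, so d* = (39.8 − 22.3)/9.3 ≈ 1.8817.
High-fitness type's separating payoff: 39.8 − 4.9 × d* = 39.8 − 4.9 × (39.8 − 22.3)/9.3 = 39.8 − 85.75/9.3 ≈ 30.580.
Pooling payoff: 0.37 × 39.8 + 0.63 × 22.3 = 28.775.
Difference: 30.580 − 28.775 = 1.805, i.e. 1.8 to one decimal place.
The high-fitness type prefers to separate.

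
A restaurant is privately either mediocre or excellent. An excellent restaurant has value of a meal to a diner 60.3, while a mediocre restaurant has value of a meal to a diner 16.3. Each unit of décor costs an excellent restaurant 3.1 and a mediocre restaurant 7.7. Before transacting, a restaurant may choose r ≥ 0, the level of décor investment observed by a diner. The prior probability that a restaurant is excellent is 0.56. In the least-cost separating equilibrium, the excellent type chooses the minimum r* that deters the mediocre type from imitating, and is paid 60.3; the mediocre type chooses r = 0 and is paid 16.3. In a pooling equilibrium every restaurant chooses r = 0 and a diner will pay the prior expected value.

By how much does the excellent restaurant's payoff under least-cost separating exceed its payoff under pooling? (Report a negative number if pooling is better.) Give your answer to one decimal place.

1.6

Least-cost separating signal: r* solves 16.3 = 60.3 − 7.7·r*, so r* = (60.3 − 16.3)/7.7 ≈ 5.7143.
Excellent type's separating payoff: 60.3 − 3.1 × r* = 60.3 − 3.1 × (60.3 − 16.3)/7.7 = 60.3 − 136.4/7.7 ≈ 42.586.
Pooling payoff: 0.56 × 60.3 + 0.44 × 16.3 = 40.94.
Difference: 42.586 − 40.94 = 1.646, i.e. 1.6 to one decimal place.
The excellent type prefers to separate.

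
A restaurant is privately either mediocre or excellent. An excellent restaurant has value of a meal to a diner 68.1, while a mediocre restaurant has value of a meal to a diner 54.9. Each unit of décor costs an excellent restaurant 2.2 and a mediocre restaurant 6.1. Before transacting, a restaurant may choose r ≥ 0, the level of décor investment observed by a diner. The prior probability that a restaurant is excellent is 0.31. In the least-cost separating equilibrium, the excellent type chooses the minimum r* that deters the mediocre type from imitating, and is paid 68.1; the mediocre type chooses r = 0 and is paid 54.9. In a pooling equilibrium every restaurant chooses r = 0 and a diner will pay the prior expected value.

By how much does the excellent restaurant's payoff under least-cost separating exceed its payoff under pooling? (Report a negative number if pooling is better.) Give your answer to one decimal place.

Least-cost separating signal: r* solves 54.9 = 68.1 − 6.1·r*, so r* = (68.1 − 54.9)/6.1 ≈ 2.1639.
Excellent type's separating payoff: 68.1 − 2.2 × r* = 68.1 − 2.2 × (68.1 − 54.9)/6.1 = 68.1 − 29.04/6.1 ≈ 63.339.
Pooling payoff: 0.31 × 68.1 + 0.69 × 54.9 = 58.992.
Difference: 63.339 − 58.992 = 4.347, i.e. 4.3 to one decimal place.
The excellent type prefers to separate.

4.3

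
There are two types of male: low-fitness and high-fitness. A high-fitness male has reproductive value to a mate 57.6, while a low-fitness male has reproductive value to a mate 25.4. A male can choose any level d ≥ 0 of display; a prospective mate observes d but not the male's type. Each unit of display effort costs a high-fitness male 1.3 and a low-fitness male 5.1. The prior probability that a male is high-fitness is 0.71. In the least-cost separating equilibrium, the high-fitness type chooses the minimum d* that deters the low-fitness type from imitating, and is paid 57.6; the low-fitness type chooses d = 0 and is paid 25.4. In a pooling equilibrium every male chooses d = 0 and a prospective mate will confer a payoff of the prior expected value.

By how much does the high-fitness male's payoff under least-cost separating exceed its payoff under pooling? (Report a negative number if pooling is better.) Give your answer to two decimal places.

Least-cost separating signal: d* solves 25.4 = 57.6 − 5.1·d*, so d* = (57.6 − 25.4)/5.1 ≈ 6.3137.
High-fitness type's separating payoff: 57.6 − 1.3 × d* = 57.6 − 1.3 × (57.6 − 25.4)/5.1 = 57.6 − 41.86/5.1 ≈ 49.3922.
Pooling payoff: 0.71 × 57.6 + 0.29 × 25.4 = 48.262.
Difference: 49.3922 − 48.262 = 1.1302, i.e. 1.13 to two decimal places.
The high-fitness type prefers to separate.

1.13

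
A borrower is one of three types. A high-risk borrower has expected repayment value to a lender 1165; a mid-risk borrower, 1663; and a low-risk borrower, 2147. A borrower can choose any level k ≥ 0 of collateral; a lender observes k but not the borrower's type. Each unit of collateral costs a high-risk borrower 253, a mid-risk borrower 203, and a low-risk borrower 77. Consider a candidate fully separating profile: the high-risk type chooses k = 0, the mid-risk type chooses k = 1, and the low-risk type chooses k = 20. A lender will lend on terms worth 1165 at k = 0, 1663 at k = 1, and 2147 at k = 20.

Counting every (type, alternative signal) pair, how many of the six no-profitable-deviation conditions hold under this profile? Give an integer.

3

Mid-risk (own payoff 1663 − 203×1 = 1460): to k=0 gives 1165 → no gain ✓; to k=20 gives 2147 − 203×20 = -1913 → no gain ✓.
Low-risk (own payoff 2147 − 77×20 = 607): to k=0 gives 1165 → profitable ✗; to k=1 gives 1663 − 77×1 = 1586 → profitable ✗.
High-risk (own payoff 1165): to k=1 gives 1663 − 253×1 = 1410 → profitable ✗; to k=20 gives 2147 − 253×20 = -2913 → no gain ✓.
3 of the 6 constraints hold; not an equilibrium.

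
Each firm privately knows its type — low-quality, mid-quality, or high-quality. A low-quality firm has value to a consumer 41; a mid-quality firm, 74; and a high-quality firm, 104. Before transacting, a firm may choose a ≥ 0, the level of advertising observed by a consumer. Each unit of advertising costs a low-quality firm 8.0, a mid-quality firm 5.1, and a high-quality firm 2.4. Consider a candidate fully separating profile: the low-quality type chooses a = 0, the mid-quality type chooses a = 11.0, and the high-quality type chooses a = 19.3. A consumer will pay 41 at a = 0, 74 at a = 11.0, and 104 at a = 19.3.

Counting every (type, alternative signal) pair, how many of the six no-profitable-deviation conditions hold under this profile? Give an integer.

High-quality (own payoff 104 − 2.4×19.3 = 57.68): to a=0 gives 41 → no gain ✓; to a=11.0 gives 74 − 2.4×11.0 = 47.6 → no gain ✓.
Low-quality (own payoff 41): to a=11.0 gives 74 − 8.0×11.0 = -14 → no gain ✓; to a=19.3 gives 104 − 8.0×19.3 = -50.4 → no gain ✓.
Mid-quality (own payoff 74 − 5.1×11.0 = 17.9): to a=0 gives 41 → profitable ✗; to a=19.3 gives 104 − 5.1×19.3 = 5.57 → no gain ✓.
5 of the 6 constraints hold; not an equilibrium.

5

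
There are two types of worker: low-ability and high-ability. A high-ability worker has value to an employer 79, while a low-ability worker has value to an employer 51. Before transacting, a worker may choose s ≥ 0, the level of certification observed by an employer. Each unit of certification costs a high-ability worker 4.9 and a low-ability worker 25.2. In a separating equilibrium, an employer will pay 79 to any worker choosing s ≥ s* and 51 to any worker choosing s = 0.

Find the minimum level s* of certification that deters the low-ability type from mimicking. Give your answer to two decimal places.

1.11

A low-ability worker choosing s = 0 receives 51.
Imitating at s* instead would pay 79 at cost 25.2·s*, netting 79 − 25.2·s*.
Indifference: 51 = 79 − 25.2·s*, so s* = (79 − 51) / 25.2 ≈ 1.11.
This is the low-ability type's binding incentive-compatibility constraint; any s ≥ 1.11 sustains separation on that side.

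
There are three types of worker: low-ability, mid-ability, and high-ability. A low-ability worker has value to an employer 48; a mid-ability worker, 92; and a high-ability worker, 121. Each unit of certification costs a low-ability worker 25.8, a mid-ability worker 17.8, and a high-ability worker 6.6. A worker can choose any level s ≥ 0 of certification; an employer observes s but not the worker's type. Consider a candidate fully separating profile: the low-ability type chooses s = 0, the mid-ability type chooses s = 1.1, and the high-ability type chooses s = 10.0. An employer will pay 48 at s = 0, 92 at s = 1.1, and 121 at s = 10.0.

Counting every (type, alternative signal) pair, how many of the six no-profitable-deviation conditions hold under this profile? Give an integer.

4

Mid-ability (own payoff 92 − 17.8×1.1 = 72.42): to s=0 gives 48 → no gain ✓; to s=10.0 gives 121 − 17.8×10.0 = -57 → no gain ✓.
Low-ability (own payoff 48): to s=1.1 gives 92 − 25.8×1.1 = 63.62 → profitable ✗; to s=10.0 gives 121 − 25.8×10.0 = -137 → no gain ✓.
High-ability (own payoff 121 − 6.6×10.0 = 55): to s=0 gives 48 → no gain ✓; to s=1.1 gives 92 − 6.6×1.1 = 84.74 → profitable ✗.
4 of the 6 constraints hold; not an equilibrium.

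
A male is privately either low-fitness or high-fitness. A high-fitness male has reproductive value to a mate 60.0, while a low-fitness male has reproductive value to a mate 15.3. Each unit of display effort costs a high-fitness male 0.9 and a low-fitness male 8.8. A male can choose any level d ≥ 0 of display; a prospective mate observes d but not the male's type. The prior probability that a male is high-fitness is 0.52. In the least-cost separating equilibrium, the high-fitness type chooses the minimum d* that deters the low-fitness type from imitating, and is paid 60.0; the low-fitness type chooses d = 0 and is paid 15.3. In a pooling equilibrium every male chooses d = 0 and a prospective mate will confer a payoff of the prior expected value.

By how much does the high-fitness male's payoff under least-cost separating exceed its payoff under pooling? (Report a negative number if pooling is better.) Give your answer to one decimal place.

16.9

Least-cost separating signal: d* solves 15.3 = 60.0 − 8.8·d*, so d* = (60.0 − 15.3)/8.8 ≈ 5.0795.
High-fitness type's separating payoff: 60.0 − 0.9 × d* = 60.0 − 0.9 × (60.0 − 15.3)/8.8 = 60.0 − 40.23/8.8 ≈ 55.428.
Pooling payoff: 0.52 × 60.0 + 0.48 × 15.3 = 38.544.
Difference: 55.428 − 38.544 = 16.884, i.e. 16.9 to one decimal place.
The high-fitness type prefers to separate.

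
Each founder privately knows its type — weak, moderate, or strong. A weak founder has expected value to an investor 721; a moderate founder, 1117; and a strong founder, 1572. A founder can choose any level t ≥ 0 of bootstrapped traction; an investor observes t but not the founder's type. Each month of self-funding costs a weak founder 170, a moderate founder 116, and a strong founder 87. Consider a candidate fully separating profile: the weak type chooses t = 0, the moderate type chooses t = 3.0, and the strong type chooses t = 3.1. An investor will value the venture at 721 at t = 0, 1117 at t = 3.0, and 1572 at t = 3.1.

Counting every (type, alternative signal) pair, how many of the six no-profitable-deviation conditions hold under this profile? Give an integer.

Strong (own payoff 1572 − 87×3.1 = 1302.3): to t=0 gives 721 → no gain ✓; to t=3.0 gives 1117 − 87×3.0 = 856 → no gain ✓.
Moderate (own payoff 1117 − 116×3.0 = 769): to t=0 gives 721 → no gain ✓; to t=3.1 gives 1572 − 116×3.1 = 1212.4 → profitable ✗.
Weak (own payoff 721): to t=3.0 gives 1117 − 170×3.0 = 607 → no gain ✓; to t=3.1 gives 1572 − 170×3.1 = 1045 → profitable ✗.
4 of the 6 constraints hold; not an equilibrium.

4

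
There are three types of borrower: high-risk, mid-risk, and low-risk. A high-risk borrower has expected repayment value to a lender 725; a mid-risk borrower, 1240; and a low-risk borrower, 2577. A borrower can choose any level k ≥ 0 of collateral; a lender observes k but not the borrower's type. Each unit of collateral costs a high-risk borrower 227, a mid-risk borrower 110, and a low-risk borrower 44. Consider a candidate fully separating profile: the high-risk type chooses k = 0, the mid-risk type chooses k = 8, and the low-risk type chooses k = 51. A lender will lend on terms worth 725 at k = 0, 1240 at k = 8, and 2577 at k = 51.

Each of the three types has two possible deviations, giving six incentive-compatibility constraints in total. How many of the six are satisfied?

3

High-risk (own payoff 725): to k=8 gives 1240 − 227×8 = -576 → no gain ✓; to k=51 gives 2577 − 227×51 = -9000 → no gain ✓.
Low-risk (own payoff 2577 − 44×51 = 333): to k=0 gives 725 → profitable ✗; to k=8 gives 1240 − 44×8 = 888 → profitable ✗.
Mid-risk (own payoff 1240 − 110×8 = 360): to k=0 gives 725 → profitable ✗; to k=51 gives 2577 − 110×51 = -3033 → no gain ✓.
3 of the 6 constraints hold; not an equilibrium.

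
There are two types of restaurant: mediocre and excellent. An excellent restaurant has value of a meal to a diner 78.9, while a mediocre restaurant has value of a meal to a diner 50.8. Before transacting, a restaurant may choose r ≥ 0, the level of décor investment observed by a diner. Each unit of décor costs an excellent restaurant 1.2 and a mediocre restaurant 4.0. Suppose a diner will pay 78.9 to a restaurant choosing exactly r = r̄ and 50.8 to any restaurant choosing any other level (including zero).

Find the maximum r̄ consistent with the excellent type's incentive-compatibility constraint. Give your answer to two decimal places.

Choosing r̄ yields the excellent type 78.9 − 1.2·r̄; choosing zero yields 50.8.
The excellent type is indifferent at 78.9 − 1.2·r̄ = 50.8, i.e. r̄ = (78.9 − 50.8) / 1.2 ≈ 23.42.
For any r̄ above 23.42 the excellent type would rather pool at zero, so separation collapses.

23.42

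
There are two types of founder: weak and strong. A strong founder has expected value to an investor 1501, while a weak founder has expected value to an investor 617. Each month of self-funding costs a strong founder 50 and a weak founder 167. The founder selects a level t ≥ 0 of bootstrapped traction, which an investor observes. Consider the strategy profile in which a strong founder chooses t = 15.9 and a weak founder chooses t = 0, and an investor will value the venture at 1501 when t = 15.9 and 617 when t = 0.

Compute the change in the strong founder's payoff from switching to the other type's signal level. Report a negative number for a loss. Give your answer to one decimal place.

-89.0

Playing t = 15.9 the strong founder receives 1501 − 50 × 15.9 = 706.
Deviating to t = 0 yields 617 instead.
Gain from deviating: 617 − 706 = -89.0.
The gain is negative, so the strong type's incentive-compatibility constraint is satisfied.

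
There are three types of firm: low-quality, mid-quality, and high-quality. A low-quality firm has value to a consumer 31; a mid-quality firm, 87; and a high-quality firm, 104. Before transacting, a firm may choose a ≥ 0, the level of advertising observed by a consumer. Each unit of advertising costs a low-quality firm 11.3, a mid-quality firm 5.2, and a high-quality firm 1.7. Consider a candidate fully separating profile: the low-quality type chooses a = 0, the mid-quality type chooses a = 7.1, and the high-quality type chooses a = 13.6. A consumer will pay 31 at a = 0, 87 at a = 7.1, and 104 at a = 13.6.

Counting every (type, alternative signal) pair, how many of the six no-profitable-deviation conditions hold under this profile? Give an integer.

6

High-quality (own payoff 104 − 1.7×13.6 = 80.88): to a=0 gives 31 → no gain ✓; to a=7.1 gives 87 − 1.7×7.1 = 74.93 → no gain ✓.
Low-quality (own payoff 31): to a=7.1 gives 87 − 11.3×7.1 = 6.77 → no gain ✓; to a=13.6 gives 104 − 11.3×13.6 = -49.68 → no gain ✓.
Mid-quality (own payoff 87 − 5.2×7.1 = 50.08): to a=0 gives 31 → no gain ✓; to a=13.6 gives 104 − 5.2×13.6 = 33.28 → no gain ✓.
6 of the 6 constraints hold; this profile is a separating equilibrium.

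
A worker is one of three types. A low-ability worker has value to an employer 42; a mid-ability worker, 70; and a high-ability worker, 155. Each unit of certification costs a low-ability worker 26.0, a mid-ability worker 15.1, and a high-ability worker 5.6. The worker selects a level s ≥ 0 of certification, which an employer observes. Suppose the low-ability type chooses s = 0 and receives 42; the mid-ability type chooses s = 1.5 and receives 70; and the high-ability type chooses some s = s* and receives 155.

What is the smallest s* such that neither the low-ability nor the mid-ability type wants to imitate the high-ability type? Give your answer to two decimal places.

Low-ability type (on-path payoff 42) won't mimic when 42 ≥ 155 − 26.0·s*, i.e. s* ≥ 4.35.
Mid-ability type (on-path payoff 70 − 15.1×1.5 = 47.35) won't mimic when 47.35 ≥ 155 − 15.1·s*, i.e. s* ≥ 7.13.
Both must hold, so s* = max(4.35, 7.13) = 7.13. The mid-ability type's constraint binds.

7.13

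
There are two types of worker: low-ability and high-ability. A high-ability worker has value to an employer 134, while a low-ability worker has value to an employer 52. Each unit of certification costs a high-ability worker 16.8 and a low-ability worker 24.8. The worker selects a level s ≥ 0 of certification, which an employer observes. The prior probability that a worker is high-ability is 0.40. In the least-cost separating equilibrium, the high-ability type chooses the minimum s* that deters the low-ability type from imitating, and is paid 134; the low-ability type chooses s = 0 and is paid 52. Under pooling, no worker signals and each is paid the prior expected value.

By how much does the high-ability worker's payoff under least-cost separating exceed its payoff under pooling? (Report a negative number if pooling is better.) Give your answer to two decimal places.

-6.35

Least-cost separating signal: s* solves 52 = 134 − 24.8·s*, so s* = (134 − 52)/24.8 ≈ 3.3065.
High-ability type's separating payoff: 134 − 16.8 × s* = 134 − 16.8 × (134 − 52)/24.8 = 134 − 1377.6/24.8 ≈ 78.4516.
Pooling payoff: 0.40 × 134 + 0.60 × 52 = 84.8.
Difference: 78.4516 − 84.8 = -6.3484, i.e. -6.35 to two decimal places.
The high-ability type would prefer the pooling outcome.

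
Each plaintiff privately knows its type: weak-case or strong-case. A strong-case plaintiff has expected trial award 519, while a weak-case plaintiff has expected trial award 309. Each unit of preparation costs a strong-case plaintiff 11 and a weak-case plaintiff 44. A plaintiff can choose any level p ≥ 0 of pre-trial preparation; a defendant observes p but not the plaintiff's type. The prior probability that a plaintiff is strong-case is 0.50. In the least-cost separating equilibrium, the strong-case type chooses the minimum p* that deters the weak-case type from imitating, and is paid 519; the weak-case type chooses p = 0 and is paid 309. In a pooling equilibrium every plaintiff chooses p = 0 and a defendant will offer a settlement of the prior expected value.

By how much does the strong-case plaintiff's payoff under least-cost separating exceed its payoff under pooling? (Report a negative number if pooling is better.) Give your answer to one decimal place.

Least-cost separating signal: p* solves 309 = 519 − 44·p*, so p* = (519 − 309)/44 ≈ 4.7727.
Strong-case type's separating payoff: 519 − 11 × p* = 519 − 11 × (519 − 309)/44 = 519 − 2310/44 = 466.5.
Pooling payoff: 0.50 × 519 + 0.50 × 309 = 414.
Difference: 466.5 − 414 = 52.5.
The strong-case type prefers to separate.

52.5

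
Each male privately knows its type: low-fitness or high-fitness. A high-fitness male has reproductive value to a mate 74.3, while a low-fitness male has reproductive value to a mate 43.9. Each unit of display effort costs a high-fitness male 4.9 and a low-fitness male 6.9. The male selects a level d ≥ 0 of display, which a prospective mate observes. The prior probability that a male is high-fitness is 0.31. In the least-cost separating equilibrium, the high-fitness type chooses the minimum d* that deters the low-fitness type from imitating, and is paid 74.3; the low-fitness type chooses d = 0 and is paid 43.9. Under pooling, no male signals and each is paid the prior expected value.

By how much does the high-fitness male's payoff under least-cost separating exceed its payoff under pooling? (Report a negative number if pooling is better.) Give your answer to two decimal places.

Least-cost separating signal: d* solves 43.9 = 74.3 − 6.9·d*, so d* = (74.3 − 43.9)/6.9 ≈ 4.4058.
High-fitness type's separating payoff: 74.3 − 4.9 × d* = 74.3 − 4.9 × (74.3 − 43.9)/6.9 = 74.3 − 148.96/6.9 ≈ 52.7116.
Pooling payoff: 0.31 × 74.3 + 0.69 × 43.9 = 53.324.
Difference: 52.7116 − 53.324 = -0.6124, i.e. -0.61 to two decimal places.
The high-fitness type would prefer the pooling outcome.

-0.61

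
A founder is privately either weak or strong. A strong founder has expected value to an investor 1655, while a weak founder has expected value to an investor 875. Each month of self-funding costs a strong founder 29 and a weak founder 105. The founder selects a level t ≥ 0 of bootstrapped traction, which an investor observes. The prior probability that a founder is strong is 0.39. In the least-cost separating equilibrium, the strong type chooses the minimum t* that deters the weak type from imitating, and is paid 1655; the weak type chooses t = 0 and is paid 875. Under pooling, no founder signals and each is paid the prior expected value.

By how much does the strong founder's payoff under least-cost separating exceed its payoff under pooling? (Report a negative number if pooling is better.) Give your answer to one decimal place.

Least-cost separating signal: t* solves 875 = 1655 − 105·t*, so t* = (1655 − 875)/105 ≈ 7.4286.
Strong type's separating payoff: 1655 − 29 × t* = 1655 − 29 × (1655 − 875)/105 = 1655 − 22620/105 ≈ 1439.571.
Pooling payoff: 0.39 × 1655 + 0.61 × 875 = 1179.2.
Difference: 1439.571 − 1179.2 = 260.371, i.e. 260.4 to one decimal place.
The strong type prefers to separate.

260.4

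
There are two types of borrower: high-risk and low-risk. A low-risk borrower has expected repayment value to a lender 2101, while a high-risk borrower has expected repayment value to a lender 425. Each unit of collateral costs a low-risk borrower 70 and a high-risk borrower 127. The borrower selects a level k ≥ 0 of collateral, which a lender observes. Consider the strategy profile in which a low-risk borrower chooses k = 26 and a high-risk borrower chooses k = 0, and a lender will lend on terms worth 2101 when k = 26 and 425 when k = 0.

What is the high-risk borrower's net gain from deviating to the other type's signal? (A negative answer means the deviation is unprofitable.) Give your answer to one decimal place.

Playing k = 0 the high-risk borrower receives 425.
Deviating to k = 26 brings payment 2101 at cost 127 × 26 = 3302, netting -1201.
Gain from deviating: -1201 − 425 = -1626.0.
The gain is negative, so the high-risk type's incentive-compatibility constraint is satisfied.

-1626.0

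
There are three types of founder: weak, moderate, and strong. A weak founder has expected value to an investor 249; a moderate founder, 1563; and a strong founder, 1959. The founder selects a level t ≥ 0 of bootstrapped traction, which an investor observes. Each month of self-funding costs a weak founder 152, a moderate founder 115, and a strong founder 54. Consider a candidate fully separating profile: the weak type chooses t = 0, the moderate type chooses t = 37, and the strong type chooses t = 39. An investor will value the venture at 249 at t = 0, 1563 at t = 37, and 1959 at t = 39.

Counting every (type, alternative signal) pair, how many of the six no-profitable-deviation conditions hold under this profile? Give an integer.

3

Moderate (own payoff 1563 − 115×37 = -2692): to t=0 gives 249 → profitable ✗; to t=39 gives 1959 − 115×39 = -2526 → profitable ✗.
Strong (own payoff 1959 − 54×39 = -147): to t=0 gives 249 → profitable ✗; to t=37 gives 1563 − 54×37 = -435 → no gain ✓.
Weak (own payoff 249): to t=37 gives 1563 − 152×37 = -4061 → no gain ✓; to t=39 gives 1959 − 152×39 = -3969 → no gain ✓.
3 of the 6 constraints hold; not an equilibrium.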